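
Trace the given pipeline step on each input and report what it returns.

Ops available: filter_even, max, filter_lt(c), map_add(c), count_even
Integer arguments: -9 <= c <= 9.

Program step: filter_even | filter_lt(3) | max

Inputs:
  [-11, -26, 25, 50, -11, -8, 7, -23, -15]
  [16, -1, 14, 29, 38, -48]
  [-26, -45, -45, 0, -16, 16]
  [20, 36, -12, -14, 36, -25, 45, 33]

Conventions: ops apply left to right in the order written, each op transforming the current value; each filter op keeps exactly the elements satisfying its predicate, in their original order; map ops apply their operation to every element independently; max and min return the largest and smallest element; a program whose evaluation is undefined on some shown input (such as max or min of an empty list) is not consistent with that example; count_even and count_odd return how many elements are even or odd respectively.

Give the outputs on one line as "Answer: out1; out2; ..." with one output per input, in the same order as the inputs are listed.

Execution, op by op:
  [-11, -26, 25, 50, -11, -8, 7, -23, -15] -> [-26, 50, -8] -> [-26, -8] -> -8
  [16, -1, 14, 29, 38, -48] -> [16, 14, 38, -48] -> [-48] -> -48
  [-26, -45, -45, 0, -16, 16] -> [-26, 0, -16, 16] -> [-26, 0, -16] -> 0
  [20, 36, -12, -14, 36, -25, 45, 33] -> [20, 36, -12, -14, 36] -> [-12, -14] -> -12

-8; -48; 0; -12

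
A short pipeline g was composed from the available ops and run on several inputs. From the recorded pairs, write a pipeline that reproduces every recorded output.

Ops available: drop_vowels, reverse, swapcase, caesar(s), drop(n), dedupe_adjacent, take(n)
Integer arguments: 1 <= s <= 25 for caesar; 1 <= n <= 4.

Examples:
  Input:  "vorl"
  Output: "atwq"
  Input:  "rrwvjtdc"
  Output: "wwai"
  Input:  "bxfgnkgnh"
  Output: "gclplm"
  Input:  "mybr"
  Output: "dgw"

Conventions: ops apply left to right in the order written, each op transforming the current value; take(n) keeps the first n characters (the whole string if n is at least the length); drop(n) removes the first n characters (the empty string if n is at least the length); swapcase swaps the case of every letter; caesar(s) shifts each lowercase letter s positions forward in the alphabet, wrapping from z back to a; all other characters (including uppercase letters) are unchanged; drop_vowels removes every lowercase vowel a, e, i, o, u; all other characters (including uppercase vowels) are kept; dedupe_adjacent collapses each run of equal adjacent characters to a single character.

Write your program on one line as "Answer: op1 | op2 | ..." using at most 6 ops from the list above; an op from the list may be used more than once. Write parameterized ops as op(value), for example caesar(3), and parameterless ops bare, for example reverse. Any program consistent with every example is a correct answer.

caesar(18) | drop_vowels | caesar(3) | drop_vowels | caesar(10)

Check, running the answer program on each example:
  "vorl" -> "ngjd" -> "ngjd" -> "qjmg" -> "qjmg" -> "atwq"
  "rrwvjtdc" -> "jjonblvu" -> "jjnblv" -> "mmqeoy" -> "mmqy" -> "wwai"
  "bxfgnkgnh" -> "tpxyfcyfz" -> "tpxyfcyfz" -> "wsabifbic" -> "wsbfbc" -> "gclplm"
  "mybr" -> "eqtj" -> "qtj" -> "twm" -> "twm" -> "dgw"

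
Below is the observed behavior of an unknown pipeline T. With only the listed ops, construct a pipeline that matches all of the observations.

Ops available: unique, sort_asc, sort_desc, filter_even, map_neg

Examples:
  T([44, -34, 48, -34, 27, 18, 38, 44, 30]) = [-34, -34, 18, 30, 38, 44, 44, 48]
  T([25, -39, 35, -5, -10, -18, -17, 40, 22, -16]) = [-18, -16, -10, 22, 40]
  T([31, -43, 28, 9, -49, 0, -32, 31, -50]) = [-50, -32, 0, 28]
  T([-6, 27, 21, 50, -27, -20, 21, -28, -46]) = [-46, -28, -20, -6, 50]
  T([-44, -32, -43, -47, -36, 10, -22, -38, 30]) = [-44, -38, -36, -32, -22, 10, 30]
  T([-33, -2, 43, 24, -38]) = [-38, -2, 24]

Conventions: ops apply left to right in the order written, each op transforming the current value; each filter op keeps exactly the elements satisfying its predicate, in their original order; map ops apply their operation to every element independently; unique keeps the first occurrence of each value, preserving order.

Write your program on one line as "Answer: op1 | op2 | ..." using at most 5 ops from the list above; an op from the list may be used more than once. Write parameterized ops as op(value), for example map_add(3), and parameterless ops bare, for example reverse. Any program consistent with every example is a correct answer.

sort_desc | map_neg | filter_even | sort_desc | map_neg

Check, running the answer program on each example:
  [44, -34, 48, -34, 27, 18, 38, 44, 30] -> [48, 44, 44, 38, 30, 27, 18, -34, -34] -> [-48, -44, -44, -38, -30, -27, -18, 34, 34] -> [-48, -44, -44, -38, -30, -18, 34, 34] -> [34, 34, -18, -30, -38, -44, -44, -48] -> [-34, -34, 18, 30, 38, 44, 44, 48]
  [25, -39, 35, -5, -10, -18, -17, 40, 22, -16] -> [40, 35, 25, 22, -5, -10, -16, -17, -18, -39] -> [-40, -35, -25, -22, 5, 10, 16, 17, 18, 39] -> [-40, -22, 10, 16, 18] -> [18, 16, 10, -22, -40] -> [-18, -16, -10, 22, 40]
  [31, -43, 28, 9, -49, 0, -32, 31, -50] -> [31, 31, 28, 9, 0, -32, -43, -49, -50] -> [-31, -31, -28, -9, 0, 32, 43, 49, 50] -> [-28, 0, 32, 50] -> [50, 32, 0, -28] -> [-50, -32, 0, 28]
  [-6, 27, 21, 50, -27, -20, 21, -28, -46] -> [50, 27, 21, 21, -6, -20, -27, -28, -46] -> [-50, -27, -21, -21, 6, 20, 27, 28, 46] -> [-50, 6, 20, 28, 46] -> [46, 28, 20, 6, -50] -> [-46, -28, -20, -6, 50]
  [-44, -32, -43, -47, -36, 10, -22, -38, 30] -> [30, 10, -22, -32, -36, -38, -43, -44, -47] -> [-30, -10, 22, 32, 36, 38, 43, 44, 47] -> [-30, -10, 22, 32, 36, 38, 44] -> [44, 38, 36, 32, 22, -10, -30] -> [-44, -38, -36, -32, -22, 10, 30]
  [-33, -2, 43, 24, -38] -> [43, 24, -2, -33, -38] -> [-43, -24, 2, 33, 38] -> [-24, 2, 38] -> [38, 2, -24] -> [-38, -2, 24]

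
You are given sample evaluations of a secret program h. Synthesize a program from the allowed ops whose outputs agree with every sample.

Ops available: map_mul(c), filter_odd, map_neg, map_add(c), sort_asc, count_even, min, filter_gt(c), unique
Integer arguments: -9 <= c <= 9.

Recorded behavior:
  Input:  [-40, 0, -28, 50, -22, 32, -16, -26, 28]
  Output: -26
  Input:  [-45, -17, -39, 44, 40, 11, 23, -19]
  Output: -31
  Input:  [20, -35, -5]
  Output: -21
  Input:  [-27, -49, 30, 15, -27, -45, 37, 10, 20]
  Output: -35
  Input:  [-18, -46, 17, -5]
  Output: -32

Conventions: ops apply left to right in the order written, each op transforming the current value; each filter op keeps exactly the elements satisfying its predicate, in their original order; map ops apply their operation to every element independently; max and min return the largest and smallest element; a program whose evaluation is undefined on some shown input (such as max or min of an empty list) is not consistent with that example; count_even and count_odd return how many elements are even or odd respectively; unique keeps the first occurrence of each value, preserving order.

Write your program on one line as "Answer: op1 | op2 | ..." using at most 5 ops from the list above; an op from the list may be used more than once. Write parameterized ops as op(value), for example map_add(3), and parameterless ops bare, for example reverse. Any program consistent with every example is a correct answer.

map_add(6) | map_add(8) | unique | sort_asc | min

Check, running the answer program on each example:
  [-40, 0, -28, 50, -22, 32, -16, -26, 28] -> [-34, 6, -22, 56, -16, 38, -10, -20, 34] -> [-26, 14, -14, 64, -8, 46, -2, -12, 42] -> [-26, 14, -14, 64, -8, 46, -2, -12, 42] -> [-26, -14, -12, -8, -2, 14, 42, 46, 64] -> -26
  [-45, -17, -39, 44, 40, 11, 23, -19] -> [-39, -11, -33, 50, 46, 17, 29, -13] -> [-31, -3, -25, 58, 54, 25, 37, -5] -> [-31, -3, -25, 58, 54, 25, 37, -5] -> [-31, -25, -5, -3, 25, 37, 54, 58] -> -31
  [20, -35, -5] -> [26, -29, 1] -> [34, -21, 9] -> [34, -21, 9] -> [-21, 9, 34] -> -21
  [-27, -49, 30, 15, -27, -45, 37, 10, 20] -> [-21, -43, 36, 21, -21, -39, 43, 16, 26] -> [-13, -35, 44, 29, -13, -31, 51, 24, 34] -> [-13, -35, 44, 29, -31, 51, 24, 34] -> [-35, -31, -13, 24, 29, 34, 44, 51] -> -35
  [-18, -46, 17, -5] -> [-12, -40, 23, 1] -> [-4, -32, 31, 9] -> [-4, -32, 31, 9] -> [-32, -4, 9, 31] -> -32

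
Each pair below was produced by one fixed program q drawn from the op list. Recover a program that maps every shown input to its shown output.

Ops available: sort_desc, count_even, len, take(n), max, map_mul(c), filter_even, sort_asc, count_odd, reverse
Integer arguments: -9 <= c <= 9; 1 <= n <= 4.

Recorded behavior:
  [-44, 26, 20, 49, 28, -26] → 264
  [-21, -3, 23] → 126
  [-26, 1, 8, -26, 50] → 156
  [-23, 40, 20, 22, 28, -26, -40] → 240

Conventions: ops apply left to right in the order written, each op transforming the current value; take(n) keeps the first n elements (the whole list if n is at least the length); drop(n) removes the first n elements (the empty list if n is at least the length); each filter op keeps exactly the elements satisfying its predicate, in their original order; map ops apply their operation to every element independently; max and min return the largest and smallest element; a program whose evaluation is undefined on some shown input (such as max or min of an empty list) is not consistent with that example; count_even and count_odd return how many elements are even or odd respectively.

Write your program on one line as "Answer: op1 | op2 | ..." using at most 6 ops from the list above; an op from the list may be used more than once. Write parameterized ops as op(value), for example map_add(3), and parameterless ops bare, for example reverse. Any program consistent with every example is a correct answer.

reverse | sort_desc | reverse | map_mul(-6) | max

Check, running the answer program on each example:
  [-44, 26, 20, 49, 28, -26] -> [-26, 28, 49, 20, 26, -44] -> [49, 28, 26, 20, -26, -44] -> [-44, -26, 20, 26, 28, 49] -> [264, 156, -120, -156, -168, -294] -> 264
  [-21, -3, 23] -> [23, -3, -21] -> [23, -3, -21] -> [-21, -3, 23] -> [126, 18, -138] -> 126
  [-26, 1, 8, -26, 50] -> [50, -26, 8, 1, -26] -> [50, 8, 1, -26, -26] -> [-26, -26, 1, 8, 50] -> [156, 156, -6, -48, -300] -> 156
  [-23, 40, 20, 22, 28, -26, -40] -> [-40, -26, 28, 22, 20, 40, -23] -> [40, 28, 22, 20, -23, -26, -40] -> [-40, -26, -23, 20, 22, 28, 40] -> [240, 156, 138, -120, -132, -168, -240] -> 240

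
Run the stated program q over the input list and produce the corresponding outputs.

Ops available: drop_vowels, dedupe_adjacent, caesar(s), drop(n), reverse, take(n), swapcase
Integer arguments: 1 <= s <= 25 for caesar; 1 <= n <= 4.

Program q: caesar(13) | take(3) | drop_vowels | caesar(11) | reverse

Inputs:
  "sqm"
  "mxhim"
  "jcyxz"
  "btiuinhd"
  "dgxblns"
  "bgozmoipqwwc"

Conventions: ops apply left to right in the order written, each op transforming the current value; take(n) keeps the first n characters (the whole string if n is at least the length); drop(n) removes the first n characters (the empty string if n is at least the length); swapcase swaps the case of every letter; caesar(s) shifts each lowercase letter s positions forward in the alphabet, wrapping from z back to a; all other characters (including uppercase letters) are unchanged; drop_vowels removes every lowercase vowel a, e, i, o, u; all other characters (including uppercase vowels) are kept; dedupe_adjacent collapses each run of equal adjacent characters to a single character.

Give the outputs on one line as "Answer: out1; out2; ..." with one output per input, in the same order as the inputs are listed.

"koq"; "vk"; "wah"; "gr"; "veb"; "me"

Execution, op by op:
  "sqm" -> "fdz" -> "fdz" -> "fdz" -> "qok" -> "koq"
  "mxhim" -> "zkuvz" -> "zku" -> "zk" -> "kv" -> "vk"
  "jcyxz" -> "wplkm" -> "wpl" -> "wpl" -> "haw" -> "wah"
  "btiuinhd" -> "ogvhvauq" -> "ogv" -> "gv" -> "rg" -> "gr"
  "dgxblns" -> "qtkoyaf" -> "qtk" -> "qtk" -> "bev" -> "veb"
  "bgozmoipqwwc" -> "otbmzbvcdjjp" -> "otb" -> "tb" -> "em" -> "me"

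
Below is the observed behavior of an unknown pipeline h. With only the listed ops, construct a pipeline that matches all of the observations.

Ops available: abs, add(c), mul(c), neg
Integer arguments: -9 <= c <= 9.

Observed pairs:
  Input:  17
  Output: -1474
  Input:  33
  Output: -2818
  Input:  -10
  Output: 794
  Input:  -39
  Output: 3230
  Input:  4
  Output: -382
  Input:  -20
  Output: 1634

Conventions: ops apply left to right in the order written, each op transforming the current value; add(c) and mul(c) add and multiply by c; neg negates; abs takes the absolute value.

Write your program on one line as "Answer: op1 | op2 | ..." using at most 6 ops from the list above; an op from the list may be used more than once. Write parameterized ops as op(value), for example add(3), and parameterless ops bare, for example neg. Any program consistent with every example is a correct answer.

mul(-4) | add(-2) | mul(-3) | mul(-7) | add(-4)

Check, running the answer program on each example:
  17 -> -68 -> -70 -> 210 -> -1470 -> -1474
  33 -> -132 -> -134 -> 402 -> -2814 -> -2818
  -10 -> 40 -> 38 -> -114 -> 798 -> 794
  -39 -> 156 -> 154 -> -462 -> 3234 -> 3230
  4 -> -16 -> -18 -> 54 -> -378 -> -382
  -20 -> 80 -> 78 -> -234 -> 1638 -> 1634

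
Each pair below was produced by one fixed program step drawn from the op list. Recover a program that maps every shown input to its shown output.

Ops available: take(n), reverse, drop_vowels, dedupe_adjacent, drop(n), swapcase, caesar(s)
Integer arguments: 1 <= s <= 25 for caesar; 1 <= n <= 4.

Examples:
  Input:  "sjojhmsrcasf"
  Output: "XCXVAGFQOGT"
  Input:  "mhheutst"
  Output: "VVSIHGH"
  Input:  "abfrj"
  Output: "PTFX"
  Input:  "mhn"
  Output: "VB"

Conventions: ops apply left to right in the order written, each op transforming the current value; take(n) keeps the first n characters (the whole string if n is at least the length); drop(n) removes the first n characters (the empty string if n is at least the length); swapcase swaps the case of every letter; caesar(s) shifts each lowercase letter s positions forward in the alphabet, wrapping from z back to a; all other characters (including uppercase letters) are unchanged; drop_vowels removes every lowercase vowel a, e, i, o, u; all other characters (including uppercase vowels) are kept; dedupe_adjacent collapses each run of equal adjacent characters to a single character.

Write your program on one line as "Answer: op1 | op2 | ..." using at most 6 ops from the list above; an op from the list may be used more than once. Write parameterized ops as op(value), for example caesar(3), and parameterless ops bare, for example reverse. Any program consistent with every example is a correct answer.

reverse | caesar(14) | reverse | swapcase | drop(1)

Check, running the answer program on each example:
  "sjojhmsrcasf" -> "fsacrsmhjojs" -> "tgoqfgavxcxg" -> "gxcxvagfqogt" -> "GXCXVAGFQOGT" -> "XCXVAGFQOGT"
  "mhheutst" -> "tstuehhm" -> "hghisvva" -> "avvsihgh" -> "AVVSIHGH" -> "VVSIHGH"
  "abfrj" -> "jrfba" -> "xftpo" -> "optfx" -> "OPTFX" -> "PTFX"
  "mhn" -> "nhm" -> "bva" -> "avb" -> "AVB" -> "VB"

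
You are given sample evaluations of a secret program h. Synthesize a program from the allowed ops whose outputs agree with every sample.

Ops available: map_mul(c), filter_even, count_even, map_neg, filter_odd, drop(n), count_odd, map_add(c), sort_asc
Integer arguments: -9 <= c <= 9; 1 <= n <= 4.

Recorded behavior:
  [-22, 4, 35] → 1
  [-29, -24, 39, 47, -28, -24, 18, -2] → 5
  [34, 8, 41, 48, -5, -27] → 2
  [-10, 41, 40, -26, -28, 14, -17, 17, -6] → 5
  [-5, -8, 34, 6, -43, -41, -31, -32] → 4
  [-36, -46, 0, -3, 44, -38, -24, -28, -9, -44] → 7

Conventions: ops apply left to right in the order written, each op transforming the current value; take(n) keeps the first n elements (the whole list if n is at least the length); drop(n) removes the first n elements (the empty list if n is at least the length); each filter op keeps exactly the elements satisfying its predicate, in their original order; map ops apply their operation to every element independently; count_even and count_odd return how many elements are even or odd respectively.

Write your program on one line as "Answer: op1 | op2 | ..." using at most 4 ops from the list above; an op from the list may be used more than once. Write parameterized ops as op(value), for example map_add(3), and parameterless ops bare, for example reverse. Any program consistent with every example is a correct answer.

drop(1) | map_neg | count_even

Check, running the answer program on each example:
  [-22, 4, 35] -> [4, 35] -> [-4, -35] -> 1
  [-29, -24, 39, 47, -28, -24, 18, -2] -> [-24, 39, 47, -28, -24, 18, -2] -> [24, -39, -47, 28, 24, -18, 2] -> 5
  [34, 8, 41, 48, -5, -27] -> [8, 41, 48, -5, -27] -> [-8, -41, -48, 5, 27] -> 2
  [-10, 41, 40, -26, -28, 14, -17, 17, -6] -> [41, 40, -26, -28, 14, -17, 17, -6] -> [-41, -40, 26, 28, -14, 17, -17, 6] -> 5
  [-5, -8, 34, 6, -43, -41, -31, -32] -> [-8, 34, 6, -43, -41, -31, -32] -> [8, -34, -6, 43, 41, 31, 32] -> 4
  [-36, -46, 0, -3, 44, -38, -24, -28, -9, -44] -> [-46, 0, -3, 44, -38, -24, -28, -9, -44] -> [46, 0, 3, -44, 38, 24, 28, 9, 44] -> 7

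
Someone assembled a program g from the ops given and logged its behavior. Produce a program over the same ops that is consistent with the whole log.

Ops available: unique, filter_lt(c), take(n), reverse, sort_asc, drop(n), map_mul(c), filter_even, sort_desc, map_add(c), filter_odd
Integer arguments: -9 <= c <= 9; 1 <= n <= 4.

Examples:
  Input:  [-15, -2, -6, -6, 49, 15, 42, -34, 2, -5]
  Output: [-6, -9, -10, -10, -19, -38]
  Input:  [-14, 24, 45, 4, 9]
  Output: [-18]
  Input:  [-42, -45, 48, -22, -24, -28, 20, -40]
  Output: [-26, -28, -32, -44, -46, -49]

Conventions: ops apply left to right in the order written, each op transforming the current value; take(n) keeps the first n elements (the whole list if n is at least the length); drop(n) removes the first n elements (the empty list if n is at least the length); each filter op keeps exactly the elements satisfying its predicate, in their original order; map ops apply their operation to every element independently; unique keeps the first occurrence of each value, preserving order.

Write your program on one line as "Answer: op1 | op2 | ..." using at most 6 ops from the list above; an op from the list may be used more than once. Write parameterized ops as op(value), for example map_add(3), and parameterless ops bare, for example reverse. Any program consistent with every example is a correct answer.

sort_asc | sort_desc | map_add(-4) | drop(2) | filter_lt(-5)

Check, running the answer program on each example:
  [-15, -2, -6, -6, 49, 15, 42, -34, 2, -5] -> [-34, -15, -6, -6, -5, -2, 2, 15, 42, 49] -> [49, 42, 15, 2, -2, -5, -6, -6, -15, -34] -> [45, 38, 11, -2, -6, -9, -10, -10, -19, -38] -> [11, -2, -6, -9, -10, -10, -19, -38] -> [-6, -9, -10, -10, -19, -38]
  [-14, 24, 45, 4, 9] -> [-14, 4, 9, 24, 45] -> [45, 24, 9, 4, -14] -> [41, 20, 5, 0, -18] -> [5, 0, -18] -> [-18]
  [-42, -45, 48, -22, -24, -28, 20, -40] -> [-45, -42, -40, -28, -24, -22, 20, 48] -> [48, 20, -22, -24, -28, -40, -42, -45] -> [44, 16, -26, -28, -32, -44, -46, -49] -> [-26, -28, -32, -44, -46, -49] -> [-26, -28, -32, -44, -46, -49]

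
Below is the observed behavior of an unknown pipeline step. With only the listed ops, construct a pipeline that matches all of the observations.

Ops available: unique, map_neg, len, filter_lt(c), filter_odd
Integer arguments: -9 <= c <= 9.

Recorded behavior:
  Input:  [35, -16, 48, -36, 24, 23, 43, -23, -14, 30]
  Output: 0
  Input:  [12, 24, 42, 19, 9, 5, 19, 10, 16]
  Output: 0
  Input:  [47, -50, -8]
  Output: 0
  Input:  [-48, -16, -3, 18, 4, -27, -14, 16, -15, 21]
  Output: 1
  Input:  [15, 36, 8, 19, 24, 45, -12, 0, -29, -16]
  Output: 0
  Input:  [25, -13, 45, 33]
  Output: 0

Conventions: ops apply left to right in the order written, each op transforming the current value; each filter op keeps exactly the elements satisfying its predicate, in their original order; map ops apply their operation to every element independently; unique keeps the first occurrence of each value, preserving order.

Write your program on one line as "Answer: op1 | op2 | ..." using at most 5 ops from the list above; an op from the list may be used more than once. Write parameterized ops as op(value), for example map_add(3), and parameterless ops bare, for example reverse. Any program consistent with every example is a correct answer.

filter_lt(-2) | map_neg | filter_lt(9) | filter_odd | len

Check, running the answer program on each example:
  [35, -16, 48, -36, 24, 23, 43, -23, -14, 30] -> [-16, -36, -23, -14] -> [16, 36, 23, 14] -> [] -> [] -> 0
  [12, 24, 42, 19, 9, 5, 19, 10, 16] -> [] -> [] -> [] -> [] -> 0
  [47, -50, -8] -> [-50, -8] -> [50, 8] -> [8] -> [] -> 0
  [-48, -16, -3, 18, 4, -27, -14, 16, -15, 21] -> [-48, -16, -3, -27, -14, -15] -> [48, 16, 3, 27, 14, 15] -> [3] -> [3] -> 1
  [15, 36, 8, 19, 24, 45, -12, 0, -29, -16] -> [-12, -29, -16] -> [12, 29, 16] -> [] -> [] -> 0
  [25, -13, 45, 33] -> [-13] -> [13] -> [] -> [] -> 0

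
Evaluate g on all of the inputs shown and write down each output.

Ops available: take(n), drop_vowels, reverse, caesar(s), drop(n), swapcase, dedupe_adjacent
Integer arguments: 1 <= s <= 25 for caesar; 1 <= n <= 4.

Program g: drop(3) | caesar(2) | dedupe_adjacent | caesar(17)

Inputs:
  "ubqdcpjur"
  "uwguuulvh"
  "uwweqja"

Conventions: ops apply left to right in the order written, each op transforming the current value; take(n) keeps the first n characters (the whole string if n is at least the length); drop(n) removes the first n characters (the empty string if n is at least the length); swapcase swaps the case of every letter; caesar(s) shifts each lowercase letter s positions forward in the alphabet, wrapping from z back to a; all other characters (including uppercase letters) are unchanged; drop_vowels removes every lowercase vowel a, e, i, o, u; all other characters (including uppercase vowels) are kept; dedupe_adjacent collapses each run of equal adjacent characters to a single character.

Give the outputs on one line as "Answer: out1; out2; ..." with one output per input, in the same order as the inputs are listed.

"wvicnk"; "neoa"; "xjct"

Execution, op by op:
  "ubqdcpjur" -> "dcpjur" -> "ferlwt" -> "ferlwt" -> "wvicnk"
  "uwguuulvh" -> "uuulvh" -> "wwwnxj" -> "wnxj" -> "neoa"
  "uwweqja" -> "eqja" -> "gslc" -> "gslc" -> "xjct"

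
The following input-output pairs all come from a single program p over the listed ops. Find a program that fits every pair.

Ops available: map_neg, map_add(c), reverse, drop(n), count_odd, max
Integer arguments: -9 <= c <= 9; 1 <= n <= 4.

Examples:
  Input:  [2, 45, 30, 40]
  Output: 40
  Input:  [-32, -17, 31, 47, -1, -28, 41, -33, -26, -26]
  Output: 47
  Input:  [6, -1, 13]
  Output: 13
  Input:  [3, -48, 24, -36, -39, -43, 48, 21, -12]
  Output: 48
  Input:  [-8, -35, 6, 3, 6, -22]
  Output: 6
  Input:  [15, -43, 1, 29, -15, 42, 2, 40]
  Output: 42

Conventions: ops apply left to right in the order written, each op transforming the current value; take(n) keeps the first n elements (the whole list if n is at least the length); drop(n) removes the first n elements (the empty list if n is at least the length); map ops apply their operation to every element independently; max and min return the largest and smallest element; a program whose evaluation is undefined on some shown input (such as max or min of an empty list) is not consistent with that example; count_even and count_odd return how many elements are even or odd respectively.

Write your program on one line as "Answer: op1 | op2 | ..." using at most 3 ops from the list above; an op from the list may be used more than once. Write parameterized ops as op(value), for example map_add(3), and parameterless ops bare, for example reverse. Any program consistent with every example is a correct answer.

drop(1) | drop(1) | max

Check, running the answer program on each example:
  [2, 45, 30, 40] -> [45, 30, 40] -> [30, 40] -> 40
  [-32, -17, 31, 47, -1, -28, 41, -33, -26, -26] -> [-17, 31, 47, -1, -28, 41, -33, -26, -26] -> [31, 47, -1, -28, 41, -33, -26, -26] -> 47
  [6, -1, 13] -> [-1, 13] -> [13] -> 13
  [3, -48, 24, -36, -39, -43, 48, 21, -12] -> [-48, 24, -36, -39, -43, 48, 21, -12] -> [24, -36, -39, -43, 48, 21, -12] -> 48
  [-8, -35, 6, 3, 6, -22] -> [-35, 6, 3, 6, -22] -> [6, 3, 6, -22] -> 6
  [15, -43, 1, 29, -15, 42, 2, 40] -> [-43, 1, 29, -15, 42, 2, 40] -> [1, 29, -15, 42, 2, 40] -> 42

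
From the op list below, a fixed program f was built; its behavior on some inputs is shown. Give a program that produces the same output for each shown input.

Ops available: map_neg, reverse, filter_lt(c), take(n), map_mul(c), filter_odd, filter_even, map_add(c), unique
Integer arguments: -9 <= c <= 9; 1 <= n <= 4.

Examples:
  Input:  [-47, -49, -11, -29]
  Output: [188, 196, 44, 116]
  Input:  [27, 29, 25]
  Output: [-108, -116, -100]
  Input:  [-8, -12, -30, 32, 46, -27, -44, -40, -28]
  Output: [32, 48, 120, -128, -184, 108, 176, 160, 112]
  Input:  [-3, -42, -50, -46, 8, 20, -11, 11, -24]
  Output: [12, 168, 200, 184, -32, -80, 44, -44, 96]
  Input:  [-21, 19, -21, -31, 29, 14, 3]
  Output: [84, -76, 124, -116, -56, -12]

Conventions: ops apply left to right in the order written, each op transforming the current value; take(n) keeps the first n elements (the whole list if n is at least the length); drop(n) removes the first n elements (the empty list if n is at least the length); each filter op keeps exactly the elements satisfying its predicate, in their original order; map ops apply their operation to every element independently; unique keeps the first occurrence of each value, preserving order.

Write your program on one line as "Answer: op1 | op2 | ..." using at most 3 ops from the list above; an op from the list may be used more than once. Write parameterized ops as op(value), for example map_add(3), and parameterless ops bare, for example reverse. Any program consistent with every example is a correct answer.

map_mul(-4) | unique

Check, running the answer program on each example:
  [-47, -49, -11, -29] -> [188, 196, 44, 116] -> [188, 196, 44, 116]
  [27, 29, 25] -> [-108, -116, -100] -> [-108, -116, -100]
  [-8, -12, -30, 32, 46, -27, -44, -40, -28] -> [32, 48, 120, -128, -184, 108, 176, 160, 112] -> [32, 48, 120, -128, -184, 108, 176, 160, 112]
  [-3, -42, -50, -46, 8, 20, -11, 11, -24] -> [12, 168, 200, 184, -32, -80, 44, -44, 96] -> [12, 168, 200, 184, -32, -80, 44, -44, 96]
  [-21, 19, -21, -31, 29, 14, 3] -> [84, -76, 84, 124, -116, -56, -12] -> [84, -76, 124, -116, -56, -12]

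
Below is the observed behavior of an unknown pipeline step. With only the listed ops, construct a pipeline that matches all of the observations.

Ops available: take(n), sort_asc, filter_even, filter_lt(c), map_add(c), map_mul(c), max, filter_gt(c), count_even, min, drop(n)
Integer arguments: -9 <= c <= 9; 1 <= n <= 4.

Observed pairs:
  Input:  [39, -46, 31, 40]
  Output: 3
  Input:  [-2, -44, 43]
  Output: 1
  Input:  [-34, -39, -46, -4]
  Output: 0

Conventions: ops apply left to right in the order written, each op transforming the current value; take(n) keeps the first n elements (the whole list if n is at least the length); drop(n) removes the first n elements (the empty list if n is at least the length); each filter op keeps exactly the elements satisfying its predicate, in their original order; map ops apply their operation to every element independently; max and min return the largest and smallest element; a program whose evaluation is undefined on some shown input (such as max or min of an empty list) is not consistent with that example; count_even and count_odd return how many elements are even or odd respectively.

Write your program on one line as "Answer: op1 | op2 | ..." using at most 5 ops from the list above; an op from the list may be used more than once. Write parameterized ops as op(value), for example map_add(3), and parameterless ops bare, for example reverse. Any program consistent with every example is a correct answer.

filter_gt(5) | sort_asc | map_mul(6) | count_even

Check, running the answer program on each example:
  [39, -46, 31, 40] -> [39, 31, 40] -> [31, 39, 40] -> [186, 234, 240] -> 3
  [-2, -44, 43] -> [43] -> [43] -> [258] -> 1
  [-34, -39, -46, -4] -> [] -> [] -> [] -> 0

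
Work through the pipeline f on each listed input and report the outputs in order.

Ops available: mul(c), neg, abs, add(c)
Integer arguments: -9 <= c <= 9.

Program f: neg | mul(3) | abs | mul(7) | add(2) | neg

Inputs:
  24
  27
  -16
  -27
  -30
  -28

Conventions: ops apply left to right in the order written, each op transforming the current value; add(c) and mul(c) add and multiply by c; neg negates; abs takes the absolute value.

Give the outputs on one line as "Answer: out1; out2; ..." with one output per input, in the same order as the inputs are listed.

Execution, op by op:
  24 -> -24 -> -72 -> 72 -> 504 -> 506 -> -506
  27 -> -27 -> -81 -> 81 -> 567 -> 569 -> -569
  -16 -> 16 -> 48 -> 48 -> 336 -> 338 -> -338
  -27 -> 27 -> 81 -> 81 -> 567 -> 569 -> -569
  -30 -> 30 -> 90 -> 90 -> 630 -> 632 -> -632
  -28 -> 28 -> 84 -> 84 -> 588 -> 590 -> -590

-506; -569; -338; -569; -632; -590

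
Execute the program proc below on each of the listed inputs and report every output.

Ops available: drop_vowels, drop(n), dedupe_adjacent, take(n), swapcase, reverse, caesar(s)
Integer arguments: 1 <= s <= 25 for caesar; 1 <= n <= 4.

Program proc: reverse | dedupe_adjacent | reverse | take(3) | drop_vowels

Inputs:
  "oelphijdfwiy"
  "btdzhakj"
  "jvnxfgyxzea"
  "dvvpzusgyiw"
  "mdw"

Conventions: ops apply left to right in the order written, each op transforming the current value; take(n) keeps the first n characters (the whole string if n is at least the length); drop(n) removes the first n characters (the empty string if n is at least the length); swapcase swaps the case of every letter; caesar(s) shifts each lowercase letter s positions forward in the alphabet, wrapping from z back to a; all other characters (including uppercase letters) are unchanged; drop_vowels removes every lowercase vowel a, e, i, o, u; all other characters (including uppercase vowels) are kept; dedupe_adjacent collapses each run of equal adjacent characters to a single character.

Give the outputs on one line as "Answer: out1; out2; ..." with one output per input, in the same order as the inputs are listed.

"l"; "btd"; "jvn"; "dvp"; "mdw"

Execution, op by op:
  "oelphijdfwiy" -> "yiwfdjihpleo" -> "yiwfdjihpleo" -> "oelphijdfwiy" -> "oel" -> "l"
  "btdzhakj" -> "jkahzdtb" -> "jkahzdtb" -> "btdzhakj" -> "btd" -> "btd"
  "jvnxfgyxzea" -> "aezxygfxnvj" -> "aezxygfxnvj" -> "jvnxfgyxzea" -> "jvn" -> "jvn"
  "dvvpzusgyiw" -> "wiygsuzpvvd" -> "wiygsuzpvd" -> "dvpzusgyiw" -> "dvp" -> "dvp"
  "mdw" -> "wdm" -> "wdm" -> "mdw" -> "mdw" -> "mdw"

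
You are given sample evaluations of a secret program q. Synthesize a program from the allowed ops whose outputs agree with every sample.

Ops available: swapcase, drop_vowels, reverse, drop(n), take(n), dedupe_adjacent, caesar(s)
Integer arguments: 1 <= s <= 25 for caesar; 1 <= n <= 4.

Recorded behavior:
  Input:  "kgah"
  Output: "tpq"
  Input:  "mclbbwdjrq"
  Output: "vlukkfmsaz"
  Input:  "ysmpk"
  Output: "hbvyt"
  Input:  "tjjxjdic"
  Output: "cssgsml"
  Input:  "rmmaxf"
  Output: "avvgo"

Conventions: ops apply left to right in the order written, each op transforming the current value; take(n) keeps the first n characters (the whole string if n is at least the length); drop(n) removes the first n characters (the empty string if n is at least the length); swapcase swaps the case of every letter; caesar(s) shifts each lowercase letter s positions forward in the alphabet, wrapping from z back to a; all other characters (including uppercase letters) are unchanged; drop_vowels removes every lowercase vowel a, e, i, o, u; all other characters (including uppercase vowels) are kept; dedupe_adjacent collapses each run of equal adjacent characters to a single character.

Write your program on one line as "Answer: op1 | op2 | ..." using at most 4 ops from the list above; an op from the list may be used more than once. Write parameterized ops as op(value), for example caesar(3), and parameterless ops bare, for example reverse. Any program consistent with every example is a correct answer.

drop_vowels | caesar(16) | caesar(19)

Check, running the answer program on each example:
  "kgah" -> "kgh" -> "awx" -> "tpq"
  "mclbbwdjrq" -> "mclbbwdjrq" -> "csbrrmtzhg" -> "vlukkfmsaz"
  "ysmpk" -> "ysmpk" -> "oicfa" -> "hbvyt"
  "tjjxjdic" -> "tjjxjdc" -> "jzznzts" -> "cssgsml"
  "rmmaxf" -> "rmmxf" -> "hccnv" -> "avvgo"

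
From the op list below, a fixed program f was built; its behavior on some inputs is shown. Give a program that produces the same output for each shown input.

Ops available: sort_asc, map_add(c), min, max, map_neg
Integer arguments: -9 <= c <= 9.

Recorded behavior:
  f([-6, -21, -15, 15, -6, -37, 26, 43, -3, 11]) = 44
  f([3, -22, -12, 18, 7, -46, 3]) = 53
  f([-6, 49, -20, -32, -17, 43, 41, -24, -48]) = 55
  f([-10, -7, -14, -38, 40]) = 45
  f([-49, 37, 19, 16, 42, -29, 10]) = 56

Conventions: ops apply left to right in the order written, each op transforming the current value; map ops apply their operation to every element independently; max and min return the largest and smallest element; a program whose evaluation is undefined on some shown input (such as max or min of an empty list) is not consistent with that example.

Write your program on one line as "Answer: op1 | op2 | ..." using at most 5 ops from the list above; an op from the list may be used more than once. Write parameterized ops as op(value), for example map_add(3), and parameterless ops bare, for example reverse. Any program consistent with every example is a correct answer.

map_add(-7) | sort_asc | map_neg | max

Check, running the answer program on each example:
  [-6, -21, -15, 15, -6, -37, 26, 43, -3, 11] -> [-13, -28, -22, 8, -13, -44, 19, 36, -10, 4] -> [-44, -28, -22, -13, -13, -10, 4, 8, 19, 36] -> [44, 28, 22, 13, 13, 10, -4, -8, -19, -36] -> 44
  [3, -22, -12, 18, 7, -46, 3] -> [-4, -29, -19, 11, 0, -53, -4] -> [-53, -29, -19, -4, -4, 0, 11] -> [53, 29, 19, 4, 4, 0, -11] -> 53
  [-6, 49, -20, -32, -17, 43, 41, -24, -48] -> [-13, 42, -27, -39, -24, 36, 34, -31, -55] -> [-55, -39, -31, -27, -24, -13, 34, 36, 42] -> [55, 39, 31, 27, 24, 13, -34, -36, -42] -> 55
  [-10, -7, -14, -38, 40] -> [-17, -14, -21, -45, 33] -> [-45, -21, -17, -14, 33] -> [45, 21, 17, 14, -33] -> 45
  [-49, 37, 19, 16, 42, -29, 10] -> [-56, 30, 12, 9, 35, -36, 3] -> [-56, -36, 3, 9, 12, 30, 35] -> [56, 36, -3, -9, -12, -30, -35] -> 56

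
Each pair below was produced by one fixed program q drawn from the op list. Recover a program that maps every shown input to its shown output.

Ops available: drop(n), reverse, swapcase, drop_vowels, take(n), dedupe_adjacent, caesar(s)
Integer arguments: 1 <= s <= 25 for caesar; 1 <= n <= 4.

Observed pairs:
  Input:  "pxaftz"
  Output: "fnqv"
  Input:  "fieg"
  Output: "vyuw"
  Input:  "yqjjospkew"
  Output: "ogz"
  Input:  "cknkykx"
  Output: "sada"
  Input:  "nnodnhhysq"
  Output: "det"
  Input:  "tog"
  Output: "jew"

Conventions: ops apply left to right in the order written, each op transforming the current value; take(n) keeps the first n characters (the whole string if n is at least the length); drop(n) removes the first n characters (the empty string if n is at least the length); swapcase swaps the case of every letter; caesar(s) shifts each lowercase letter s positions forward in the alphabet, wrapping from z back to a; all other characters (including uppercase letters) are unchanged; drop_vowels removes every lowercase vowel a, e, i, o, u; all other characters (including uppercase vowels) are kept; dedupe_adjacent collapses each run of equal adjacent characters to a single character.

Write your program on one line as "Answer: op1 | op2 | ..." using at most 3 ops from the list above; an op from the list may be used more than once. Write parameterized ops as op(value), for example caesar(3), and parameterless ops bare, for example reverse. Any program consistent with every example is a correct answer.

caesar(16) | take(4) | dedupe_adjacent

Check, running the answer program on each example:
  "pxaftz" -> "fnqvjp" -> "fnqv" -> "fnqv"
  "fieg" -> "vyuw" -> "vyuw" -> "vyuw"
  "yqjjospkew" -> "ogzzeifaum" -> "ogzz" -> "ogz"
  "cknkykx" -> "sadaoan" -> "sada" -> "sada"
  "nnodnhhysq" -> "ddetdxxoig" -> "ddet" -> "det"
  "tog" -> "jew" -> "jew" -> "jew"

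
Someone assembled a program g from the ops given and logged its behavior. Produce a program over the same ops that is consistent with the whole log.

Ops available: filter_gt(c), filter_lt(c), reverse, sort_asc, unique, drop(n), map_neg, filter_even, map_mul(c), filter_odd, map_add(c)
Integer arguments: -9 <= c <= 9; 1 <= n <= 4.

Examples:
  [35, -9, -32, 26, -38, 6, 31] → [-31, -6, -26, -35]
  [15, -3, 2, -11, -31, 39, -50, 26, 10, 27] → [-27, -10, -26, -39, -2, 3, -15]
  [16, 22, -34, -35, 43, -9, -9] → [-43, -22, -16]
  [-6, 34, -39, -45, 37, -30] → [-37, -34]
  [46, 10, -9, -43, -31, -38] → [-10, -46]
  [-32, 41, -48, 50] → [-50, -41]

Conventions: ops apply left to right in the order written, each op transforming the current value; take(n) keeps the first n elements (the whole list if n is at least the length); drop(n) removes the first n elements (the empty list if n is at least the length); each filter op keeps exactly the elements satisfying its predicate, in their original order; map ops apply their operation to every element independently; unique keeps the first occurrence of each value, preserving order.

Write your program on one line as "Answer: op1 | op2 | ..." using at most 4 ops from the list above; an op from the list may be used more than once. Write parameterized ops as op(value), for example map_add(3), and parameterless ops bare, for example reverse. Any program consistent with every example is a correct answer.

reverse | map_neg | filter_lt(4)

Check, running the answer program on each example:
  [35, -9, -32, 26, -38, 6, 31] -> [31, 6, -38, 26, -32, -9, 35] -> [-31, -6, 38, -26, 32, 9, -35] -> [-31, -6, -26, -35]
  [15, -3, 2, -11, -31, 39, -50, 26, 10, 27] -> [27, 10, 26, -50, 39, -31, -11, 2, -3, 15] -> [-27, -10, -26, 50, -39, 31, 11, -2, 3, -15] -> [-27, -10, -26, -39, -2, 3, -15]
  [16, 22, -34, -35, 43, -9, -9] -> [-9, -9, 43, -35, -34, 22, 16] -> [9, 9, -43, 35, 34, -22, -16] -> [-43, -22, -16]
  [-6, 34, -39, -45, 37, -30] -> [-30, 37, -45, -39, 34, -6] -> [30, -37, 45, 39, -34, 6] -> [-37, -34]
  [46, 10, -9, -43, -31, -38] -> [-38, -31, -43, -9, 10, 46] -> [38, 31, 43, 9, -10, -46] -> [-10, -46]
  [-32, 41, -48, 50] -> [50, -48, 41, -32] -> [-50, 48, -41, 32] -> [-50, -41]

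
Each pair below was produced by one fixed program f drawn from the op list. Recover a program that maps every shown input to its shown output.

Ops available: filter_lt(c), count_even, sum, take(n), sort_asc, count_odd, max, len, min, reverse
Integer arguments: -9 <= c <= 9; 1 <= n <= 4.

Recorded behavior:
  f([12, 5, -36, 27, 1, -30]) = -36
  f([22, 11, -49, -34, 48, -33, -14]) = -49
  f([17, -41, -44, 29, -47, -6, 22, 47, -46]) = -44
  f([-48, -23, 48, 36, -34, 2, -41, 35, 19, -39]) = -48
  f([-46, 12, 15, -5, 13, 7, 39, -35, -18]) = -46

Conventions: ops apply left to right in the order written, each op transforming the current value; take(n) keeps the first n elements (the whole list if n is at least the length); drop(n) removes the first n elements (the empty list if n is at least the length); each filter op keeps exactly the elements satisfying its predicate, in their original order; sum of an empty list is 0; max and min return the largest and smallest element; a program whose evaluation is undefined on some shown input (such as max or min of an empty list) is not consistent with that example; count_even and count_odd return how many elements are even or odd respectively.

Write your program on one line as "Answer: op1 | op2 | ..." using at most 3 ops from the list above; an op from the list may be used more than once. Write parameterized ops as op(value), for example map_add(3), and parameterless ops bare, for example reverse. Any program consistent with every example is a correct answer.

take(3) | min

Check, running the answer program on each example:
  [12, 5, -36, 27, 1, -30] -> [12, 5, -36] -> -36
  [22, 11, -49, -34, 48, -33, -14] -> [22, 11, -49] -> -49
  [17, -41, -44, 29, -47, -6, 22, 47, -46] -> [17, -41, -44] -> -44
  [-48, -23, 48, 36, -34, 2, -41, 35, 19, -39] -> [-48, -23, 48] -> -48
  [-46, 12, 15, -5, 13, 7, 39, -35, -18] -> [-46, 12, 15] -> -46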